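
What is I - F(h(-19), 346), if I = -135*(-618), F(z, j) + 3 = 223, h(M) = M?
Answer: 83210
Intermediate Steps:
F(z, j) = 220 (F(z, j) = -3 + 223 = 220)
I = 83430
I - F(h(-19), 346) = 83430 - 1*220 = 83430 - 220 = 83210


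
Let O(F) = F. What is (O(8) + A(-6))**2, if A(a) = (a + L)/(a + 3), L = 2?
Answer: 784/9 ≈ 87.111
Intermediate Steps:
A(a) = (2 + a)/(3 + a) (A(a) = (a + 2)/(a + 3) = (2 + a)/(3 + a))
(O(8) + A(-6))**2 = (8 + (2 - 6)/(3 - 6))**2 = (8 - 4/(-3))**2 = (8 - 1/3*(-4))**2 = (8 + 4/3)**2 = (28/3)**2 = 784/9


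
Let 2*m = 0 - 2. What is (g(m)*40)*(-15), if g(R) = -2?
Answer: 1200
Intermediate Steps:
m = -1 (m = (0 - 2)/2 = (½)*(-2) = -1)
(g(m)*40)*(-15) = -2*40*(-15) = -80*(-15) = 1200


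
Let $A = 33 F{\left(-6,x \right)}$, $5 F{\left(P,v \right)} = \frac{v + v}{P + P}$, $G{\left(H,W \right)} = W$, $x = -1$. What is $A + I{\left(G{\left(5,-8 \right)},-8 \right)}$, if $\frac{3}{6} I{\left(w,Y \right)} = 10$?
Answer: $\frac{211}{10} \approx 21.1$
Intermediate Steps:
$I{\left(w,Y \right)} = 20$ ($I{\left(w,Y \right)} = 2 \cdot 10 = 20$)
$F{\left(P,v \right)} = \frac{v}{5 P}$ ($F{\left(P,v \right)} = \frac{\left(v + v\right) \frac{1}{P + P}}{5} = \frac{2 v \frac{1}{2 P}}{5} = \frac{v \frac{1}{P}}{5} = \frac{v}{5 P}$)
$A = \frac{11}{10}$ ($A = 33 \cdot \frac{1}{5} \left(-1\right) \frac{1}{-6} = 33 \cdot \frac{1}{5} \left(-1\right) \left(- \frac{1}{6}\right) = 33 \cdot \frac{1}{30} = \frac{11}{10} \approx 1.1$)
$A + I{\left(G{\left(5,-8 \right)},-8 \right)} = \frac{11}{10} + 20 = \frac{211}{10}$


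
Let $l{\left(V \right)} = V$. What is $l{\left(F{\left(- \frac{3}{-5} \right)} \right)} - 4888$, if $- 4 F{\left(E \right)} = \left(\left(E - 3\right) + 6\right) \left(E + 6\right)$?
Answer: $- \frac{244697}{50} \approx -4893.9$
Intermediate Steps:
$F{\left(E \right)} = - \frac{\left(3 + E\right) \left(6 + E\right)}{4}$ ($F{\left(E \right)} = - \frac{\left(\left(E - 3\right) + 6\right) \left(E + 6\right)}{4} = - \frac{\left(\left(-3 + E\right) + 6\right) \left(6 + E\right)}{4} = - \frac{\left(3 + E\right) \left(6 + E\right)}{4}$)
$l{\left(F{\left(- \frac{3}{-5} \right)} \right)} - 4888 = \left(- \frac{9}{2} - \frac{9 \left(- \frac{3}{-5}\right)}{4} - \frac{\left(- \frac{3}{-5}\right)^{2}}{4}\right) - 4888 = \left(- \frac{9}{2} - \frac{9 \left(\left(-3\right) \left(- \frac{1}{5}\right)\right)}{4} - \frac{\left(\left(-3\right) \left(- \frac{1}{5}\right)\right)^{2}}{4}\right) - 4888 = \left(- \frac{9}{2} - \frac{27}{20} - \frac{\left(\frac{3}{5}\right)^{2}}{4}\right) - 4888 = \left(- \frac{9}{2} - \frac{27}{20} - \frac{9}{100}\right) - 4888 = - \frac{297}{50} - 4888 = - \frac{244697}{50}$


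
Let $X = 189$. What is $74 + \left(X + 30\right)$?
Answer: $293$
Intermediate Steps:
$74 + \left(X + 30\right) = 74 + \left(189 + 30\right) = 74 + 219 = 293$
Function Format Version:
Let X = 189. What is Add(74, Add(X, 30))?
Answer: 293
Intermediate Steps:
Add(74, Add(X, 30)) = Add(74, Add(189, 30)) = Add(74, 219) = 293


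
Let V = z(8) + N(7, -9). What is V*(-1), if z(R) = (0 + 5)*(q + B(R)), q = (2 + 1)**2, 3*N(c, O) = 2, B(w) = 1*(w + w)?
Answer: -377/3 ≈ -125.67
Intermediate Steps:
B(w) = 2*w (B(w) = 1*(2*w) = 2*w)
N(c, O) = 2/3 (N(c, O) = (1/3)*2 = 2/3)
q = 9 (q = 3**2 = 9)
z(R) = 45 + 10*R (z(R) = (0 + 5)*(9 + 2*R) = 5*(9 + 2*R) = 45 + 10*R)
V = 377/3 (V = (45 + 10*8) + 2/3 = (45 + 80) + 2/3 = 125 + 2/3 = 377/3 ≈ 125.67)
V*(-1) = (377/3)*(-1) = -377/3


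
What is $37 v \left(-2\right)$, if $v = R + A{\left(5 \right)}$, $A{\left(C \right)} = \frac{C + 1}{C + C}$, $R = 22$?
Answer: $- \frac{8362}{5} \approx -1672.4$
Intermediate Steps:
$A{\left(C \right)} = \frac{1 + C}{2 C}$
$v = \frac{113}{5}$ ($v = 22 + \frac{1 + 5}{2 \cdot 5} = 22 + \frac{1}{2} \cdot \frac{1}{5} \cdot 6 = 22 + \frac{3}{5} = \frac{113}{5} \approx 22.6$)
$37 v \left(-2\right) = 37 \cdot \frac{113}{5} \left(-2\right) = \frac{4181}{5} \left(-2\right) = - \frac{8362}{5}$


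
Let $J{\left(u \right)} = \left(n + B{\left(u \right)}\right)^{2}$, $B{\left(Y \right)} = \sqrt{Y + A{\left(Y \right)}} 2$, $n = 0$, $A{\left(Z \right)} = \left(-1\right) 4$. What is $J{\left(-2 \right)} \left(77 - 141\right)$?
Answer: $1536$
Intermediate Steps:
$A{\left(Z \right)} = -4$
$B{\left(Y \right)} = 2 \sqrt{-4 + Y}$ ($B{\left(Y \right)} = \sqrt{Y - 4} \cdot 2 = \sqrt{-4 + Y} 2 = 2 \sqrt{-4 + Y}$)
$J{\left(u \right)} = -16 + 4 u$ ($J{\left(u \right)} = \left(0 + 2 \sqrt{-4 + u}\right)^{2} = \left(2 \sqrt{-4 + u}\right)^{2} = -16 + 4 u$)
$J{\left(-2 \right)} \left(77 - 141\right) = \left(-16 + 4 \left(-2\right)\right) \left(77 - 141\right) = \left(-16 - 8\right) \left(-64\right) = \left(-24\right) \left(-64\right) = 1536$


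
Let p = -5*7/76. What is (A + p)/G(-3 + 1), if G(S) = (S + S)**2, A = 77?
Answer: 5817/1216 ≈ 4.7837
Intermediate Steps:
G(S) = 4*S**2 (G(S) = (2*S)**2 = 4*S**2)
p = -35/76 (p = -35*1/76 = -35/76 ≈ -0.46053)
(A + p)/G(-3 + 1) = (77 - 35/76)/((4*(-3 + 1)**2)) = (5817/76)/(4*(-2)**2) = (5817/76)/(4*4) = (5817/76)/16 = (1/16)*(5817/76) = 5817/1216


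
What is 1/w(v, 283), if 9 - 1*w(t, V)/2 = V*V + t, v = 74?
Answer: -1/160308 ≈ -6.2380e-6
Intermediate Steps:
w(t, V) = 18 - 2*t - 2*V**2 (w(t, V) = 18 - 2*(V*V + t) = 18 - 2*(V**2 + t) = 18 - 2*(t + V**2) = 18 + (-2*t - 2*V**2) = 18 - 2*t - 2*V**2)
1/w(v, 283) = 1/(18 - 2*74 - 2*283**2) = 1/(18 - 148 - 2*80089) = 1/(18 - 148 - 160178) = 1/(-160308) = -1/160308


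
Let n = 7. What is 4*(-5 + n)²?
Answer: 16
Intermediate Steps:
4*(-5 + n)² = 4*(-5 + 7)² = 4*2² = 4*4 = 16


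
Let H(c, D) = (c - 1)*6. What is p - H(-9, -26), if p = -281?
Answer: -221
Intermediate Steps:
H(c, D) = -6 + 6*c (H(c, D) = (-1 + c)*6 = -6 + 6*c)
p - H(-9, -26) = -281 - (-6 + 6*(-9)) = -281 - (-6 - 54) = -281 - 1*(-60) = -281 + 60 = -221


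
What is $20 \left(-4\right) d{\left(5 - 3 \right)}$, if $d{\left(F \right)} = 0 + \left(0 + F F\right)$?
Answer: $-320$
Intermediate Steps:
$d{\left(F \right)} = F^{2}$ ($d{\left(F \right)} = 0 + \left(0 + F^{2}\right) = 0 + F^{2} = F^{2}$)
$20 \left(-4\right) d{\left(5 - 3 \right)} = 20 \left(-4\right) \left(5 - 3\right)^{2} = - 80 \left(5 - 3\right)^{2} = - 80 \cdot 2^{2} = \left(-80\right) 4 = -320$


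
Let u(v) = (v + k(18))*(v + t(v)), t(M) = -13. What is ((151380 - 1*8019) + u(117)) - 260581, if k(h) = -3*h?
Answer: -110668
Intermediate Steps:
u(v) = (-54 + v)*(-13 + v) (u(v) = (v - 3*18)*(v - 13) = (v - 54)*(-13 + v) = (-54 + v)*(-13 + v))
((151380 - 1*8019) + u(117)) - 260581 = ((151380 - 1*8019) + (702 + 117² - 67*117)) - 260581 = ((151380 - 8019) + (702 + 13689 - 7839)) - 260581 = (143361 + 6552) - 260581 = 149913 - 260581 = -110668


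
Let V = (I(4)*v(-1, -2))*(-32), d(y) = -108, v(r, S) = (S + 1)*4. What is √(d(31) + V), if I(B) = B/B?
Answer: 2*√5 ≈ 4.4721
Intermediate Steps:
v(r, S) = 4 + 4*S (v(r, S) = (1 + S)*4 = 4 + 4*S)
I(B) = 1
V = 128 (V = (1*(4 + 4*(-2)))*(-32) = (1*(4 - 8))*(-32) = (1*(-4))*(-32) = -4*(-32) = 128)
√(d(31) + V) = √(-108 + 128) = √20 = 2*√5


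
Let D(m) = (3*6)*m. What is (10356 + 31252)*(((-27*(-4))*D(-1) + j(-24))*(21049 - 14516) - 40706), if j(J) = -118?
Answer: -562196977216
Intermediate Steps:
D(m) = 18*m
(10356 + 31252)*(((-27*(-4))*D(-1) + j(-24))*(21049 - 14516) - 40706) = (10356 + 31252)*(((-27*(-4))*(18*(-1)) - 118)*(21049 - 14516) - 40706) = 41608*((108*(-18) - 118)*6533 - 40706) = 41608*((-1944 - 118)*6533 - 40706) = 41608*(-2062*6533 - 40706) = 41608*(-13471046 - 40706) = 41608*(-13511752) = -562196977216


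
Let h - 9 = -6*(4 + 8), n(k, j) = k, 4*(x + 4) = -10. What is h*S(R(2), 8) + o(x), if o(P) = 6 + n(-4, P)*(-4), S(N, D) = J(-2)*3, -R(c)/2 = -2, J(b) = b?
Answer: 400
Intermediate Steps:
x = -13/2 (x = -4 + (¼)*(-10) = -4 - 5/2 = -13/2 ≈ -6.5000)
R(c) = 4 (R(c) = -2*(-2) = 4)
S(N, D) = -6 (S(N, D) = -2*3 = -6)
o(P) = 22 (o(P) = 6 - 4*(-4) = 6 + 16 = 22)
h = -63 (h = 9 - 6*(4 + 8) = 9 - 6*12 = 9 - 72 = -63)
h*S(R(2), 8) + o(x) = -63*(-6) + 22 = 378 + 22 = 400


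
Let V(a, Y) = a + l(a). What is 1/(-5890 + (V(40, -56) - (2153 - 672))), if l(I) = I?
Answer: -1/7291 ≈ -0.00013716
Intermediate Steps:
V(a, Y) = 2*a (V(a, Y) = a + a = 2*a)
1/(-5890 + (V(40, -56) - (2153 - 672))) = 1/(-5890 + (2*40 - (2153 - 672))) = 1/(-5890 + (80 - 1*1481)) = 1/(-5890 + (80 - 1481)) = 1/(-5890 - 1401) = 1/(-7291) = -1/7291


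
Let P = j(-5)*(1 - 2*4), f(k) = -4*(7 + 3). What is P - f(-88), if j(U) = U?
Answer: 75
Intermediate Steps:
f(k) = -40 (f(k) = -4*10 = -40)
P = 35 (P = -5*(1 - 2*4) = -5*(1 - 8) = -5*(-7) = 35)
P - f(-88) = 35 - 1*(-40) = 35 + 40 = 75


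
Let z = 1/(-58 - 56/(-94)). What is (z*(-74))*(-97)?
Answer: -168683/1349 ≈ -125.04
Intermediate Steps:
z = -47/2698 (z = 1/(-58 - 56*(-1/94)) = 1/(-58 + 28/47) = 1/(-2698/47) = -47/2698 ≈ -0.017420)
(z*(-74))*(-97) = -47/2698*(-74)*(-97) = (1739/1349)*(-97) = -168683/1349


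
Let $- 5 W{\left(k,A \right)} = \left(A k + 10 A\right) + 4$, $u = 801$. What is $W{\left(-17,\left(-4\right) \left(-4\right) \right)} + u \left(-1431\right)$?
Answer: $- \frac{5731047}{5} \approx -1.1462 \cdot 10^{6}$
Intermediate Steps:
$W{\left(k,A \right)} = - \frac{4}{5} - 2 A - \frac{A k}{5}$ ($W{\left(k,A \right)} = - \frac{\left(A k + 10 A\right) + 4}{5} = - \frac{\left(10 A + A k\right) + 4}{5} = - \frac{4 + 10 A + A k}{5} = - \frac{4}{5} - 2 A - \frac{A k}{5}$)
$W{\left(-17,\left(-4\right) \left(-4\right) \right)} + u \left(-1431\right) = \left(- \frac{4}{5} - 2 \left(\left(-4\right) \left(-4\right)\right) - \frac{1}{5} \left(\left(-4\right) \left(-4\right)\right) \left(-17\right)\right) + 801 \left(-1431\right) = \left(- \frac{4}{5} - 32 - \frac{16}{5} \left(-17\right)\right) - 1146231 = \left(- \frac{4}{5} - 32 + \frac{272}{5}\right) - 1146231 = \frac{108}{5} - 1146231 = - \frac{5731047}{5}$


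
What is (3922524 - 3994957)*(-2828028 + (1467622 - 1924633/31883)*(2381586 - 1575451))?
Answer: -2732113524297404553323/31883 ≈ -8.5692e+16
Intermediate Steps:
(3922524 - 3994957)*(-2828028 + (1467622 - 1924633/31883)*(2381586 - 1575451)) = -72433*(-2828028 + (1467622 - 1924633*1/31883)*806135) = -72433*(-2828028 + (1467622 - 1924633/31883)*806135) = -72433*(-2828028 + (46790267593/31883)*806135) = -72433*(-2828028 + 37719272366083055/31883) = -72433*37719182200066331/31883 = -2732113524297404553323/31883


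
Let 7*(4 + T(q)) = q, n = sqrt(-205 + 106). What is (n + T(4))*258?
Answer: -6192/7 + 774*I*sqrt(11) ≈ -884.57 + 2567.1*I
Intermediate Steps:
n = 3*I*sqrt(11) (n = sqrt(-99) = 3*I*sqrt(11) ≈ 9.9499*I)
T(q) = -4 + q/7
(n + T(4))*258 = (3*I*sqrt(11) + (-4 + (1/7)*4))*258 = (3*I*sqrt(11) + (-4 + 4/7))*258 = (3*I*sqrt(11) - 24/7)*258 = (-24/7 + 3*I*sqrt(11))*258 = -6192/7 + 774*I*sqrt(11)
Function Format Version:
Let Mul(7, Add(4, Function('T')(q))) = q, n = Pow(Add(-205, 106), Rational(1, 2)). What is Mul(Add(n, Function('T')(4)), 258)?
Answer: Add(Rational(-6192, 7), Mul(774, I, Pow(11, Rational(1, 2)))) ≈ Add(-884.57, Mul(2567.1, I))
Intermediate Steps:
n = Mul(3, I, Pow(11, Rational(1, 2))) (n = Pow(-99, Rational(1, 2)) = Mul(3, I, Pow(11, Rational(1, 2))) ≈ Mul(9.9499, I))
Function('T')(q) = Add(-4, Mul(Rational(1, 7), q))
Mul(Add(n, Function('T')(4)), 258) = Mul(Add(Mul(3, I, Pow(11, Rational(1, 2))), Add(-4, Mul(Rational(1, 7), 4))), 258) = Mul(Add(Mul(3, I, Pow(11, Rational(1, 2))), Add(-4, Rational(4, 7))), 258) = Mul(Add(Mul(3, I, Pow(11, Rational(1, 2))), Rational(-24, 7)), 258) = Mul(Add(Rational(-24, 7), Mul(3, I, Pow(11, Rational(1, 2)))), 258) = Add(Rational(-6192, 7), Mul(774, I, Pow(11, Rational(1, 2))))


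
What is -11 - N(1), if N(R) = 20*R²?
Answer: -31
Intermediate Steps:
-11 - N(1) = -11 - 20*1² = -11 - 20 = -31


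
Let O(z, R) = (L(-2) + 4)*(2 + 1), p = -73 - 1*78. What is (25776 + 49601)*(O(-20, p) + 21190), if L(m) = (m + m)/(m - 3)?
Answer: 7991620294/5 ≈ 1.5983e+9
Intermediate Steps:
L(m) = 2*m/(-3 + m) (L(m) = (2*m)/(-3 + m) = 2*m/(-3 + m))
p = -151 (p = -73 - 78 = -151)
O(z, R) = 72/5 (O(z, R) = (2*(-2)/(-3 - 2) + 4)*(2 + 1) = (2*(-2)/(-5) + 4)*3 = (2*(-2)*(-⅕) + 4)*3 = (⅘ + 4)*3 = (24/5)*3 = 72/5)
(25776 + 49601)*(O(-20, p) + 21190) = (25776 + 49601)*(72/5 + 21190) = 75377*(106022/5) = 7991620294/5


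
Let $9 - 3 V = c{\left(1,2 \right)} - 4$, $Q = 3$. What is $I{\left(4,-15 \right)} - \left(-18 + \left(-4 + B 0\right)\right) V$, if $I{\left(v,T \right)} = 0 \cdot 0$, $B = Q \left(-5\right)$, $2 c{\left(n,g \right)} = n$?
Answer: $\frac{275}{3} \approx 91.667$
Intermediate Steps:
$c{\left(n,g \right)} = \frac{n}{2}$
$B = -15$ ($B = 3 \left(-5\right) = -15$)
$V = \frac{25}{6}$ ($V = 3 - \frac{\frac{1}{2} \cdot 1 - 4}{3} = 3 - \frac{\frac{1}{2} - 4}{3} = 3 - - \frac{7}{6} = 3 + \frac{7}{6} = \frac{25}{6} \approx 4.1667$)
$I{\left(v,T \right)} = 0$
$I{\left(4,-15 \right)} - \left(-18 + \left(-4 + B 0\right)\right) V = 0 - \left(-18 - 4\right) \frac{25}{6} = 0 - \left(-22\right) \frac{25}{6} = 0 - - \frac{275}{3} = 0 + \frac{275}{3} = \frac{275}{3}$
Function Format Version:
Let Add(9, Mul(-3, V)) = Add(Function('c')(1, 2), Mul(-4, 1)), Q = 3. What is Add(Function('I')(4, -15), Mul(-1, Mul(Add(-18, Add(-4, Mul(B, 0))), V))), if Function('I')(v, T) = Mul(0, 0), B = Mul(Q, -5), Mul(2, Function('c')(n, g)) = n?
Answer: Rational(275, 3) ≈ 91.667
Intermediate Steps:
Function('c')(n, g) = Mul(Rational(1, 2), n)
B = -15 (B = Mul(3, -5) = -15)
V = Rational(25, 6) (V = Add(3, Mul(Rational(-1, 3), Add(Mul(Rational(1, 2), 1), Mul(-4, 1)))) = Add(3, Mul(Rational(-1, 3), Add(Rational(1, 2), -4))) = Add(3, Mul(Rational(-1, 3), Rational(-7, 2))) = Add(3, Rational(7, 6)) = Rational(25, 6) ≈ 4.1667)
Function('I')(v, T) = 0
Add(Function('I')(4, -15), Mul(-1, Mul(Add(-18, Add(-4, Mul(B, 0))), V))) = Add(0, Mul(-1, Mul(Add(-18, Add(-4, Mul(-15, 0))), Rational(25, 6)))) = Add(0, Mul(-1, Mul(Add(-18, Add(-4, 0)), Rational(25, 6)))) = Add(0, Mul(-1, Mul(Add(-18, -4), Rational(25, 6)))) = Add(0, Mul(-1, Mul(-22, Rational(25, 6)))) = Add(0, Mul(-1, Rational(-275, 3))) = Add(0, Rational(275, 3)) = Rational(275, 3)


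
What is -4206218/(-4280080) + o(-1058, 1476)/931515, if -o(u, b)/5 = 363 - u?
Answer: 388774519187/398695872120 ≈ 0.97512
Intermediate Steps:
o(u, b) = -1815 + 5*u (o(u, b) = -5*(363 - u) = -1815 + 5*u)
-4206218/(-4280080) + o(-1058, 1476)/931515 = -4206218/(-4280080) + (-1815 + 5*(-1058))/931515 = -4206218*(-1/4280080) + (-1815 - 5290)*(1/931515) = 2103109/2140040 - 7105*1/931515 = 2103109/2140040 - 1421/186303 = 388774519187/398695872120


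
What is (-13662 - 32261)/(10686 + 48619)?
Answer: -45923/59305 ≈ -0.77435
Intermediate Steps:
(-13662 - 32261)/(10686 + 48619) = -45923/59305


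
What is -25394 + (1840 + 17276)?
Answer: -6278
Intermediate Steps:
-25394 + (1840 + 17276) = -25394 + 19116 = -6278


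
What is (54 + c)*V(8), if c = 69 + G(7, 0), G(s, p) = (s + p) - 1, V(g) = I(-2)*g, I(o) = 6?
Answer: 6192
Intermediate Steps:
V(g) = 6*g
G(s, p) = -1 + p + s (G(s, p) = (p + s) - 1 = -1 + p + s)
c = 75 (c = 69 + (-1 + 0 + 7) = 69 + 6 = 75)
(54 + c)*V(8) = (54 + 75)*(6*8) = 129*48 = 6192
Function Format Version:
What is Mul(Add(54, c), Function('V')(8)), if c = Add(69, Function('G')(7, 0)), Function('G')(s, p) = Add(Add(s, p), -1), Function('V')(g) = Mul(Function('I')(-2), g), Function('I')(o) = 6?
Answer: 6192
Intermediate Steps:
Function('V')(g) = Mul(6, g)
Function('G')(s, p) = Add(-1, p, s) (Function('G')(s, p) = Add(Add(p, s), -1) = Add(-1, p, s))
c = 75 (c = Add(69, Add(-1, 0, 7)) = Add(69, 6) = 75)
Mul(Add(54, c), Function('V')(8)) = Mul(Add(54, 75), Mul(6, 8)) = Mul(129, 48) = 6192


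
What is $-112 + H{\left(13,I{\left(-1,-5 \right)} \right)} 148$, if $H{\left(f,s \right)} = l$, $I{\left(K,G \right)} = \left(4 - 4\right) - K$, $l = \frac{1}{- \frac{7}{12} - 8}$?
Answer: $- \frac{13312}{103} \approx -129.24$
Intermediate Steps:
$l = - \frac{12}{103}$ ($l = \frac{1}{\left(-7\right) \frac{1}{12} - 8} = \frac{1}{- \frac{7}{12} - 8} = \frac{1}{- \frac{103}{12}} = - \frac{12}{103} \approx -0.1165$)
$I{\left(K,G \right)} = - K$ ($I{\left(K,G \right)} = \left(4 - 4\right) - K = 0 - K = - K$)
$H{\left(f,s \right)} = - \frac{12}{103}$
$-112 + H{\left(13,I{\left(-1,-5 \right)} \right)} 148 = -112 - \frac{1776}{103} = - \frac{13312}{103}$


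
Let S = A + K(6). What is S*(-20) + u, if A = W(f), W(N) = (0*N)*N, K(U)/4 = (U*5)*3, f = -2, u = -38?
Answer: -7238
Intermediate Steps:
K(U) = 60*U (K(U) = 4*((U*5)*3) = 4*((5*U)*3) = 4*(15*U) = 60*U)
W(N) = 0 (W(N) = 0*N = 0)
A = 0
S = 360 (S = 0 + 60*6 = 0 + 360 = 360)
S*(-20) + u = 360*(-20) - 38 = -7200 - 38 = -7238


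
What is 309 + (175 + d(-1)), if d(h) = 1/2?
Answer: 969/2 ≈ 484.50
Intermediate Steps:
d(h) = 1/2
309 + (175 + d(-1)) = 309 + (175 + 1/2) = 309 + 351/2 = 969/2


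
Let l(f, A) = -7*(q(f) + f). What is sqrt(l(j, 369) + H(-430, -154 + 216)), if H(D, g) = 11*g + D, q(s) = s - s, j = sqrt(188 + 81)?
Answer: sqrt(252 - 7*sqrt(269)) ≈ 11.713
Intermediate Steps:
j = sqrt(269) ≈ 16.401
q(s) = 0
H(D, g) = D + 11*g
l(f, A) = -7*f (l(f, A) = -7*(0 + f) = -7*f)
sqrt(l(j, 369) + H(-430, -154 + 216)) = sqrt(-7*sqrt(269) + (-430 + 11*(-154 + 216))) = sqrt(-7*sqrt(269) + (-430 + 11*62)) = sqrt(-7*sqrt(269) + (-430 + 682)) = sqrt(-7*sqrt(269) + 252) = sqrt(252 - 7*sqrt(269))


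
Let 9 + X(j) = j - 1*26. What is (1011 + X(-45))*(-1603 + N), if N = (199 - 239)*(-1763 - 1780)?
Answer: 130448927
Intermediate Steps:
X(j) = -35 + j (X(j) = -9 + (j - 1*26) = -9 + (j - 26) = -9 + (-26 + j) = -35 + j)
N = 141720 (N = -40*(-3543) = 141720)
(1011 + X(-45))*(-1603 + N) = (1011 + (-35 - 45))*(-1603 + 141720) = (1011 - 80)*140117 = 931*140117 = 130448927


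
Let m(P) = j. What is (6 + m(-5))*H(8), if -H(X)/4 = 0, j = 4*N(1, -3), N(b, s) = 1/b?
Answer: 0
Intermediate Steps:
j = 4 (j = 4/1 = 4*1 = 4)
m(P) = 4
H(X) = 0 (H(X) = -4*0 = 0)
(6 + m(-5))*H(8) = (6 + 4)*0 = 10*0 = 0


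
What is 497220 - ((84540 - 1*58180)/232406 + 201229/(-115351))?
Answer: 6664824501923967/13404132253 ≈ 4.9722e+5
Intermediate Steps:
497220 - ((84540 - 1*58180)/232406 + 201229/(-115351)) = 497220 - ((84540 - 58180)*(1/232406) + 201229*(-1/115351)) = 497220 - (26360*(1/232406) - 201229/115351) = 497220 - (13180/116203 - 201229/115351) = 497220 - 1*(-21863087307/13404132253) = 497220 + 21863087307/13404132253 = 6664824501923967/13404132253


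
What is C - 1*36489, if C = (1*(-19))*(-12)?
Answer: -36261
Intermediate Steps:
C = 228 (C = -19*(-12) = 228)
C - 1*36489 = 228 - 1*36489 = 228 - 36489 = -36261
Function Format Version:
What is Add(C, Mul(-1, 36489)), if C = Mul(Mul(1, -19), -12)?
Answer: -36261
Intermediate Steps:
C = 228 (C = Mul(-19, -12) = 228)
Add(C, Mul(-1, 36489)) = Add(228, Mul(-1, 36489)) = Add(228, -36489) = -36261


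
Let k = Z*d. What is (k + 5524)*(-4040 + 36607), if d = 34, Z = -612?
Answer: -497754028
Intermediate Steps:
k = -20808 (k = -612*34 = -20808)
(k + 5524)*(-4040 + 36607) = (-20808 + 5524)*(-4040 + 36607) = -15284*32567 = -497754028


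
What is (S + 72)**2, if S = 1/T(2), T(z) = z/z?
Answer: 5329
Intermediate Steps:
T(z) = 1
S = 1 (S = 1/1 = 1)
(S + 72)**2 = (1 + 72)**2 = 73**2 = 5329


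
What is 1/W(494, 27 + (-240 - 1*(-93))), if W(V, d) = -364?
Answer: -1/364 ≈ -0.0027473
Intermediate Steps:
1/W(494, 27 + (-240 - 1*(-93))) = 1/(-364) = -1/364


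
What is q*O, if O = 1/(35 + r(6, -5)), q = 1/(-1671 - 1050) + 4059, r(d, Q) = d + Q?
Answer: 5522269/48978 ≈ 112.75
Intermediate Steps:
r(d, Q) = Q + d
q = 11044538/2721 (q = 1/(-2721) + 4059 = -1/2721 + 4059 = 11044538/2721 ≈ 4059.0)
O = 1/36 (O = 1/(35 + (-5 + 6)) = 1/(35 + 1) = 1/36 ≈ 0.027778)
q*O = (11044538/2721)*(1/36) = 5522269/48978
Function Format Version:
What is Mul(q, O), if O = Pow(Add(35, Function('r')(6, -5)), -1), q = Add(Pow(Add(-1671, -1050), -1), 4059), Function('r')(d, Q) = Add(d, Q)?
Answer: Rational(5522269, 48978) ≈ 112.75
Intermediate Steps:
Function('r')(d, Q) = Add(Q, d)
q = Rational(11044538, 2721) (q = Add(Pow(-2721, -1), 4059) = Add(Rational(-1, 2721), 4059) = Rational(11044538, 2721) ≈ 4059.0)
O = Rational(1, 36) (O = Pow(Add(35, Add(-5, 6)), -1) = Pow(Add(35, 1), -1) = Pow(36, -1) = Rational(1, 36) ≈ 0.027778)
Mul(q, O) = Mul(Rational(11044538, 2721), Rational(1, 36)) = Rational(5522269, 48978)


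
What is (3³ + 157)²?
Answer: 33856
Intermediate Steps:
(3³ + 157)² = (27 + 157)² = 184² = 33856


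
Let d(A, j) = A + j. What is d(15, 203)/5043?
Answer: 218/5043 ≈ 0.043228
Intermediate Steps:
d(15, 203)/5043 = (15 + 203)/5043 = 218*(1/5043) = 218/5043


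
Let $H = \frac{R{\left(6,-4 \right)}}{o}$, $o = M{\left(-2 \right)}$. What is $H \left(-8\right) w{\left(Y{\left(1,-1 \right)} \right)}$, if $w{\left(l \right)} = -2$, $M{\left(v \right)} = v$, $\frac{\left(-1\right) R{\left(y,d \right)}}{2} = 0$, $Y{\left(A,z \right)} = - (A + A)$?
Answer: $0$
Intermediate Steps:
$Y{\left(A,z \right)} = - 2 A$
$R{\left(y,d \right)} = 0$ ($R{\left(y,d \right)} = \left(-2\right) 0 = 0$)
$o = -2$
$H = 0$ ($H = \frac{0}{-2} = 0 \left(- \frac{1}{2}\right) = 0$)
$H \left(-8\right) w{\left(Y{\left(1,-1 \right)} \right)} = 0 \left(-8\right) \left(-2\right) = 0 \left(-2\right) = 0$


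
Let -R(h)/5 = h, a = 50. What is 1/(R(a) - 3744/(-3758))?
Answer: -1879/467878 ≈ -0.0040160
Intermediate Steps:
R(h) = -5*h
1/(R(a) - 3744/(-3758)) = 1/(-5*50 - 3744/(-3758)) = 1/(-250 - 3744*(-1/3758)) = 1/(-250 + 1872/1879) = 1/(-467878/1879) = -1879/467878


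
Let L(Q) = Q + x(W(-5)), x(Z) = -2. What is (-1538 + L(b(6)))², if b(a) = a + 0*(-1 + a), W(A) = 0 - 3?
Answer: 2353156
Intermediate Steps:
W(A) = -3
b(a) = a (b(a) = a + 0 = a)
L(Q) = -2 + Q (L(Q) = Q - 2 = -2 + Q)
(-1538 + L(b(6)))² = (-1538 + (-2 + 6))² = (-1538 + 4)² = (-1534)² = 2353156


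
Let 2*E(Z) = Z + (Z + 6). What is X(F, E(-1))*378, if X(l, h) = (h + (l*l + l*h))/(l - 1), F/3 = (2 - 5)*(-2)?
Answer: 136836/17 ≈ 8049.2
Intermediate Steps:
F = 18 (F = 3*((2 - 5)*(-2)) = 3*(-3*(-2)) = 3*6 = 18)
E(Z) = 3 + Z (E(Z) = (Z + (Z + 6))/2 = (Z + (6 + Z))/2 = (6 + 2*Z)/2 = 3 + Z)
X(l, h) = (h + l**2 + h*l)/(-1 + l) (X(l, h) = (h + (l**2 + h*l))/(-1 + l) = (h + l**2 + h*l)/(-1 + l))
X(F, E(-1))*378 = (((3 - 1) + 18**2 + (3 - 1)*18)/(-1 + 18))*378 = ((2 + 324 + 2*18)/17)*378 = ((2 + 324 + 36)/17)*378 = ((1/17)*362)*378 = (362/17)*378 = 136836/17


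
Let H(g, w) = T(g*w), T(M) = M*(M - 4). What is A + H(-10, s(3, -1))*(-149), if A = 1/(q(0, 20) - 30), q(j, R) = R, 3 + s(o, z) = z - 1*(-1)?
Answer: -1162201/10 ≈ -1.1622e+5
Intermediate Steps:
s(o, z) = -2 + z (s(o, z) = -3 + (z - 1*(-1)) = -3 + (z + 1) = -3 + (1 + z) = -2 + z)
T(M) = M*(-4 + M)
H(g, w) = g*w*(-4 + g*w) (H(g, w) = (g*w)*(-4 + g*w) = g*w*(-4 + g*w))
A = -1/10 (A = 1/(20 - 30) = 1/(-10) = -1/10 ≈ -0.10000)
A + H(-10, s(3, -1))*(-149) = -1/10 - 10*(-2 - 1)*(-4 - 10*(-2 - 1))*(-149) = -1/10 - 10*(-3)*(-4 - 10*(-3))*(-149) = -1/10 - 10*(-3)*(-4 + 30)*(-149) = -1/10 - 10*(-3)*26*(-149) = -1/10 + 780*(-149) = -1/10 - 116220 = -1162201/10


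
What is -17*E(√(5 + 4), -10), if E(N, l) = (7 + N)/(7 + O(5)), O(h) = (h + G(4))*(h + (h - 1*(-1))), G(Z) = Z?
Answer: -85/53 ≈ -1.6038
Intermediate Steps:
O(h) = (1 + 2*h)*(4 + h) (O(h) = (h + 4)*(h + (h - 1*(-1))) = (4 + h)*(h + (h + 1)) = (4 + h)*(h + (1 + h)) = (4 + h)*(1 + 2*h) = (1 + 2*h)*(4 + h))
E(N, l) = 7/106 + N/106 (E(N, l) = (7 + N)/(7 + (4 + 2*5² + 9*5)) = (7 + N)/(7 + (4 + 2*25 + 45)) = (7 + N)/(7 + (4 + 50 + 45)) = (7 + N)/(7 + 99) = (7 + N)/106 = (7 + N)*(1/106) = 7/106 + N/106)
-17*E(√(5 + 4), -10) = -17*(7/106 + √(5 + 4)/106) = -17*(7/106 + √9/106) = -17*(7/106 + (1/106)*3) = -17*(7/106 + 3/106) = -17*5/53 = -85/53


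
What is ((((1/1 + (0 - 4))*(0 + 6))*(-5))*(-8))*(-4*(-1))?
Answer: -2880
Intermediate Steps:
((((1/1 + (0 - 4))*(0 + 6))*(-5))*(-8))*(-4*(-1)) = ((((1 - 4)*6)*(-5))*(-8))*4 = ((-3*6*(-5))*(-8))*4 = (-18*(-5)*(-8))*4 = (90*(-8))*4 = -720*4 = -2880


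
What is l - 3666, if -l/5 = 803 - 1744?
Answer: 1039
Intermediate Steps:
l = 4705 (l = -5*(803 - 1744) = -5*(-941) = 4705)
l - 3666 = 4705 - 3666 = 1039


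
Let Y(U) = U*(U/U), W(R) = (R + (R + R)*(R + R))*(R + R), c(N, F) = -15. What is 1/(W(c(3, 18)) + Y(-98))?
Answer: -1/26648 ≈ -3.7526e-5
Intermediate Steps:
W(R) = 2*R*(R + 4*R²) (W(R) = (R + (2*R)*(2*R))*(2*R) = (R + 4*R²)*(2*R) = 2*R*(R + 4*R²))
Y(U) = U (Y(U) = U*1 = U)
1/(W(c(3, 18)) + Y(-98)) = 1/((-15)²*(2 + 8*(-15)) - 98) = 1/(225*(2 - 120) - 98) = 1/(225*(-118) - 98) = 1/(-26550 - 98) = 1/(-26648) = -1/26648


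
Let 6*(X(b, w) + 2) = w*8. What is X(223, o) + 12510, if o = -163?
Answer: 36872/3 ≈ 12291.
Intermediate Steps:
X(b, w) = -2 + 4*w/3 (X(b, w) = -2 + (w*8)/6 = -2 + (8*w)/6 = -2 + 4*w/3)
X(223, o) + 12510 = (-2 + (4/3)*(-163)) + 12510 = (-2 - 652/3) + 12510 = -658/3 + 12510 = 36872/3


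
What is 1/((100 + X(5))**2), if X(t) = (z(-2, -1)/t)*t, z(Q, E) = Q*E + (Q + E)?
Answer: 1/9801 ≈ 0.00010203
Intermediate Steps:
z(Q, E) = E + Q + E*Q (z(Q, E) = E*Q + (E + Q) = E + Q + E*Q)
X(t) = -1 (X(t) = ((-1 - 2 - 1*(-2))/t)*t = ((-1 - 2 + 2)/t)*t = (-1/t)*t = -1)
1/((100 + X(5))**2) = 1/((100 - 1)**2) = 1/(99**2) = 1/9801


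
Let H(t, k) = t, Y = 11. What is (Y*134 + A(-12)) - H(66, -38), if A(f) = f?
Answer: 1396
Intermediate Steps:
(Y*134 + A(-12)) - H(66, -38) = (11*134 - 12) - 1*66 = (1474 - 12) - 66 = 1462 - 66 = 1396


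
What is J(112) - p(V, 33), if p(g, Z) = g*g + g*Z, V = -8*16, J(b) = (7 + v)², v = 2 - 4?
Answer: -12135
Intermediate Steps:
v = -2
J(b) = 25 (J(b) = (7 - 2)² = 5² = 25)
V = -128
p(g, Z) = g² + Z*g
J(112) - p(V, 33) = 25 - (-128)*(33 - 128) = 25 - (-128)*(-95) = 25 - 1*12160 = 25 - 12160 = -12135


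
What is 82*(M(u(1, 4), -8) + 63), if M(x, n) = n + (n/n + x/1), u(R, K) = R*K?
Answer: 4920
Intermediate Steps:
u(R, K) = K*R
M(x, n) = 1 + n + x (M(x, n) = n + (1 + x*1) = n + (1 + x) = 1 + n + x)
82*(M(u(1, 4), -8) + 63) = 82*((1 - 8 + 4*1) + 63) = 82*((1 - 8 + 4) + 63) = 82*(-3 + 63) = 82*60 = 4920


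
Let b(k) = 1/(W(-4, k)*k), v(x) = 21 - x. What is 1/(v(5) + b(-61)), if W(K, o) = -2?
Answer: 122/1953 ≈ 0.062468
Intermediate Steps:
b(k) = -1/(2*k) (b(k) = 1/((-2)*k) = -1/(2*k))
1/(v(5) + b(-61)) = 1/((21 - 1*5) - 1/2/(-61)) = 1/((21 - 5) - 1/2*(-1/61)) = 1/(16 + 1/122) = 1/(1953/122) = 122/1953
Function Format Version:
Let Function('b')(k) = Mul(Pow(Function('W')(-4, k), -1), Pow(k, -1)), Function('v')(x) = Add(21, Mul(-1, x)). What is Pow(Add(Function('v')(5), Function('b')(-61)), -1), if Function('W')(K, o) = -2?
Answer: Rational(122, 1953) ≈ 0.062468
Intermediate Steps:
Function('b')(k) = Mul(Rational(-1, 2), Pow(k, -1)) (Function('b')(k) = Mul(Pow(-2, -1), Pow(k, -1)) = Mul(Rational(-1, 2), Pow(k, -1)))
Pow(Add(Function('v')(5), Function('b')(-61)), -1) = Pow(Add(Add(21, Mul(-1, 5)), Mul(Rational(-1, 2), Pow(-61, -1))), -1) = Pow(Add(Add(21, -5), Mul(Rational(-1, 2), Rational(-1, 61))), -1) = Pow(Add(16, Rational(1, 122)), -1) = Pow(Rational(1953, 122), -1) = Rational(122, 1953)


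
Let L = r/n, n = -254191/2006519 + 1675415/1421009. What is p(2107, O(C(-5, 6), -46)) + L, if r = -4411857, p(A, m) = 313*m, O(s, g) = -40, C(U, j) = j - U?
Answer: -12617013314214163367/3000544331666 ≈ -4.2049e+6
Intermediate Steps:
n = 3000544331666/2851281557671 (n = -254191*1/2006519 + 1675415*(1/1421009) = -254191/2006519 + 1675415/1421009 = 3000544331666/2851281557671 ≈ 1.0523)
L = -12579446499181705047/3000544331666 (L = -4411857/3000544331666/2851281557671 = -4411857*2851281557671/3000544331666 = -12579446499181705047/3000544331666 ≈ -4.1924e+6)
p(2107, O(C(-5, 6), -46)) + L = 313*(-40) - 12579446499181705047/3000544331666 = -12520 - 12579446499181705047/3000544331666 = -12617013314214163367/3000544331666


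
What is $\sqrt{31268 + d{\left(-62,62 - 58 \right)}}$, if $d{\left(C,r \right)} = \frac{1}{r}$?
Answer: $\frac{3 \sqrt{13897}}{2} \approx 176.83$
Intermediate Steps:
$\sqrt{31268 + d{\left(-62,62 - 58 \right)}} = \sqrt{31268 + \frac{1}{62 - 58}} = \sqrt{31268 + \frac{1}{4}} = \sqrt{\frac{125073}{4}} = \frac{3 \sqrt{13897}}{2}$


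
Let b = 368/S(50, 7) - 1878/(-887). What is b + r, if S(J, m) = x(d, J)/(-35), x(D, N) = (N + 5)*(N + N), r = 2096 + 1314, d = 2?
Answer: 831729472/243925 ≈ 3409.8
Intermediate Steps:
r = 3410
x(D, N) = 2*N*(5 + N) (x(D, N) = (5 + N)*(2*N) = 2*N*(5 + N))
S(J, m) = -2*J*(5 + J)/35 (S(J, m) = (2*J*(5 + J))/(-35) = (2*J*(5 + J))*(-1/35) = -2*J*(5 + J)/35)
b = -54778/243925 (b = 368/((-2/35*50*(5 + 50))) - 1878/(-887) = 368/((-2/35*50*55)) - 1878*(-1/887) = 368/(-1100/7) + 1878/887 = 368*(-7/1100) + 1878/887 = -644/275 + 1878/887 = -54778/243925 ≈ -0.22457)
b + r = -54778/243925 + 3410 = 831729472/243925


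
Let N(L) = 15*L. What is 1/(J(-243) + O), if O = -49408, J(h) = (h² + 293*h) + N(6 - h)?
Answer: -1/57823 ≈ -1.7294e-5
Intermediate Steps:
J(h) = 90 + h² + 278*h (J(h) = (h² + 293*h) + 15*(6 - h) = (h² + 293*h) + (90 - 15*h) = 90 + h² + 278*h)
1/(J(-243) + O) = 1/((90 + (-243)² + 278*(-243)) - 49408) = 1/((90 + 59049 - 67554) - 49408) = 1/(-8415 - 49408) = 1/(-57823) = -1/57823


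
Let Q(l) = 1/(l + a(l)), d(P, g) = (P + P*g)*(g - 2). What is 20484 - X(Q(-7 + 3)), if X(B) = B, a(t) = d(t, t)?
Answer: 1556785/76 ≈ 20484.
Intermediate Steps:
d(P, g) = (-2 + g)*(P + P*g) (d(P, g) = (P + P*g)*(-2 + g) = (-2 + g)*(P + P*g))
a(t) = t*(-2 + t**2 - t)
Q(l) = 1/(l + l*(-2 + l**2 - l))
20484 - X(Q(-7 + 3)) = 20484 - 1/((-7 + 3)*(-1 + (-7 + 3)**2 - (-7 + 3))) = 20484 - 1/((-4)*(-1 + (-4)**2 - 1*(-4))) = 20484 - (-1)/(4*(-1 + 16 + 4)) = 20484 - (-1)/(4*19) = 20484 - 1*(-1/76) = 20484 + 1/76 = 1556785/76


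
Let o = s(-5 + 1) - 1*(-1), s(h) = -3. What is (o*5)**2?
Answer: 100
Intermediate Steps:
o = -2 (o = -3 - 1*(-1) = -3 + 1 = -2)
(o*5)**2 = (-2*5)**2 = (-10)**2 = 100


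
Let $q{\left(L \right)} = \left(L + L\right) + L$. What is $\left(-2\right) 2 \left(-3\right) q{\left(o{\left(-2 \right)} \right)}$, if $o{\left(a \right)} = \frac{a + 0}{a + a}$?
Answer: $18$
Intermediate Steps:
$o{\left(a \right)} = \frac{1}{2}$ ($o{\left(a \right)} = \frac{a}{2 a} = a \frac{1}{2 a} = \frac{1}{2}$)
$q{\left(L \right)} = 3 L$ ($q{\left(L \right)} = 2 L + L = 3 L$)
$\left(-2\right) 2 \left(-3\right) q{\left(o{\left(-2 \right)} \right)} = \left(-2\right) 2 \left(-3\right) 3 \cdot \frac{1}{2} = \left(-4\right) \left(-3\right) \frac{3}{2} = 12 \cdot \frac{3}{2} = 18$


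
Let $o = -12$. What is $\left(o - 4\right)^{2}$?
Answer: $256$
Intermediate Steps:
$\left(o - 4\right)^{2} = \left(-12 - 4\right)^{2} = \left(-16\right)^{2} = 256$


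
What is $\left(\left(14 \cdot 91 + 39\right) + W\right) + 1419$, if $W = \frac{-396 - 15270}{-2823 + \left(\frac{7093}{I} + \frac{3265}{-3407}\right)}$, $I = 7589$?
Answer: $\frac{66605779083678}{24330439421} \approx 2737.6$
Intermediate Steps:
$W = \frac{135018585506}{24330439421}$ ($W = \frac{-396 - 15270}{-2823 + \left(\frac{7093}{7589} + \frac{3265}{-3407}\right)} = - \frac{15666}{-2823 + \left(7093 \cdot \frac{1}{7589} + 3265 \left(- \frac{1}{3407}\right)\right)} = - \frac{15666}{-2823 + \left(\frac{7093}{7589} - \frac{3265}{3407}\right)} = - \frac{15666}{-2823 - \frac{612234}{25855723}} = - \frac{15666}{- \frac{72991318263}{25855723}} = \left(-15666\right) \left(- \frac{25855723}{72991318263}\right) = \frac{135018585506}{24330439421} \approx 5.5494$)
$\left(\left(14 \cdot 91 + 39\right) + W\right) + 1419 = \left(\left(14 \cdot 91 + 39\right) + \frac{135018585506}{24330439421}\right) + 1419 = \left(\left(1274 + 39\right) + \frac{135018585506}{24330439421}\right) + 1419 = \left(1313 + \frac{135018585506}{24330439421}\right) + 1419 = \frac{32080885545279}{24330439421} + 1419 = \frac{66605779083678}{24330439421}$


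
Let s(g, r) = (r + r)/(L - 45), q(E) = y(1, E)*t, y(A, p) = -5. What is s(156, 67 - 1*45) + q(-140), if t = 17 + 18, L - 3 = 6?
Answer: -1586/9 ≈ -176.22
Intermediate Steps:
L = 9 (L = 3 + 6 = 9)
t = 35
q(E) = -175 (q(E) = -5*35 = -175)
s(g, r) = -r/18 (s(g, r) = (r + r)/(9 - 45) = (2*r)/(-36) = (2*r)*(-1/36) = -r/18)
s(156, 67 - 1*45) + q(-140) = -(67 - 1*45)/18 - 175 = -(67 - 45)/18 - 175 = -1/18*22 - 175 = -11/9 - 175 = -1586/9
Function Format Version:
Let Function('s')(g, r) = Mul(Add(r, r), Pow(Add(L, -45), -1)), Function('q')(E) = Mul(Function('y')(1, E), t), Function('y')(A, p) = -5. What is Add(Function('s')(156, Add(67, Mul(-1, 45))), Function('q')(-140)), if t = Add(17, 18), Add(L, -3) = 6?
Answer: Rational(-1586, 9) ≈ -176.22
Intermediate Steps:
L = 9 (L = Add(3, 6) = 9)
t = 35
Function('q')(E) = -175 (Function('q')(E) = Mul(-5, 35) = -175)
Function('s')(g, r) = Mul(Rational(-1, 18), r) (Function('s')(g, r) = Mul(Add(r, r), Pow(Add(9, -45), -1)) = Mul(Mul(2, r), Pow(-36, -1)) = Mul(Mul(2, r), Rational(-1, 36)) = Mul(Rational(-1, 18), r))
Add(Function('s')(156, Add(67, Mul(-1, 45))), Function('q')(-140)) = Add(Mul(Rational(-1, 18), Add(67, Mul(-1, 45))), -175) = Add(Mul(Rational(-1, 18), Add(67, -45)), -175) = Add(Mul(Rational(-1, 18), 22), -175) = Add(Rational(-11, 9), -175) = Rational(-1586, 9)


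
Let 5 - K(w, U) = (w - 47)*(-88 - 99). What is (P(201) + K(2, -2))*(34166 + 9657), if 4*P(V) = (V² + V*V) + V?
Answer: 2075588749/4 ≈ 5.1890e+8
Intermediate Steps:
P(V) = V²/2 + V/4 (P(V) = ((V² + V*V) + V)/4 = ((V² + V²) + V)/4 = (2*V² + V)/4 = (V + 2*V²)/4 = V²/2 + V/4)
K(w, U) = -8784 + 187*w (K(w, U) = 5 - (w - 47)*(-88 - 99) = 5 - (-47 + w)*(-187) = 5 - (8789 - 187*w) = 5 + (-8789 + 187*w) = -8784 + 187*w)
(P(201) + K(2, -2))*(34166 + 9657) = ((¼)*201*(1 + 2*201) + (-8784 + 187*2))*(34166 + 9657) = ((¼)*201*(1 + 402) + (-8784 + 374))*43823 = ((¼)*201*403 - 8410)*43823 = (81003/4 - 8410)*43823 = (47363/4)*43823 = 2075588749/4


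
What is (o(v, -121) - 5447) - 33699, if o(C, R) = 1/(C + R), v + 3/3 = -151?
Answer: -10686859/273 ≈ -39146.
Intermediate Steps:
v = -152 (v = -1 - 151 = -152)
(o(v, -121) - 5447) - 33699 = (1/(-152 - 121) - 5447) - 33699 = (1/(-273) - 5447) - 33699 = (-1/273 - 5447) - 33699 = -1487032/273 - 33699 = -10686859/273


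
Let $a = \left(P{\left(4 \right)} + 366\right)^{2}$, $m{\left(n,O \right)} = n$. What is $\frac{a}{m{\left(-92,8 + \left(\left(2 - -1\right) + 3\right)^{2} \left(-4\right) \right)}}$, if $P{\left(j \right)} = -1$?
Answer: $- \frac{133225}{92} \approx -1448.1$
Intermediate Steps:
$a = 133225$ ($a = \left(-1 + 366\right)^{2} = 365^{2} = 133225$)
$\frac{a}{m{\left(-92,8 + \left(\left(2 - -1\right) + 3\right)^{2} \left(-4\right) \right)}} = \frac{133225}{-92} = 133225 \left(- \frac{1}{92}\right) = - \frac{133225}{92}$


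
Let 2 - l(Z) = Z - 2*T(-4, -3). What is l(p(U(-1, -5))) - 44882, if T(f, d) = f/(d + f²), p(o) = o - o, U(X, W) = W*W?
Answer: -583448/13 ≈ -44881.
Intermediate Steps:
U(X, W) = W²
p(o) = 0
T(f, d) = f/(d + f²)
l(Z) = 18/13 - Z (l(Z) = 2 - (Z - (-8)/(-3 + (-4)²)) = 2 - (Z - (-8)/(-3 + 16)) = 2 - (Z - (-8)/13) = 2 - (Z - 2*(-4/13)) = 2 - (Z + 8/13) = 2 - (8/13 + Z) = 2 + (-8/13 - Z) = 18/13 - Z)
l(p(U(-1, -5))) - 44882 = (18/13 - 1*0) - 44882 = (18/13 + 0) - 44882 = 18/13 - 44882 = -583448/13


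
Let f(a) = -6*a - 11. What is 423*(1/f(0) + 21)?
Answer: 97290/11 ≈ 8844.5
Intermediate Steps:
f(a) = -11 - 6*a
423*(1/f(0) + 21) = 423*(1/(-11 - 6*0) + 21) = 423*(1/(-11 + 0) + 21) = 423*(1/(-11) + 21) = 423*(-1/11 + 21) = 423*(230/11) = 97290/11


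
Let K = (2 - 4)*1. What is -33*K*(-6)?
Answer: -396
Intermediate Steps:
K = -2 (K = -2*1 = -2)
-33*K*(-6) = -33*(-2)*(-6) = 66*(-6) = -396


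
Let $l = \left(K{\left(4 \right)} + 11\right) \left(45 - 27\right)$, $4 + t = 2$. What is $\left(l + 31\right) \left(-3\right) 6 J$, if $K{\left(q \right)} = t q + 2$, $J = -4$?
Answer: $8712$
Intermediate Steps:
$t = -2$ ($t = -4 + 2 = -2$)
$K{\left(q \right)} = 2 - 2 q$ ($K{\left(q \right)} = - 2 q + 2 = 2 - 2 q$)
$l = 90$ ($l = \left(\left(2 - 8\right) + 11\right) \left(45 - 27\right) = \left(\left(2 - 8\right) + 11\right) 18 = \left(-6 + 11\right) 18 = 5 \cdot 18 = 90$)
$\left(l + 31\right) \left(-3\right) 6 J = \left(90 + 31\right) \left(-3\right) 6 \left(-4\right) = 121 \left(\left(-18\right) \left(-4\right)\right) = 121 \cdot 72 = 8712$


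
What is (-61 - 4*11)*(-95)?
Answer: 9975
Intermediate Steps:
(-61 - 4*11)*(-95) = (-61 - 44)*(-95) = -105*(-95) = 9975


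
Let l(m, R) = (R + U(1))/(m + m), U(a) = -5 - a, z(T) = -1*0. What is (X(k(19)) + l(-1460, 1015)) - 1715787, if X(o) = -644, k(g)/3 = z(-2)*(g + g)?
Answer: -5011979529/2920 ≈ -1.7164e+6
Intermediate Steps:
z(T) = 0
k(g) = 0 (k(g) = 3*(0*(g + g)) = 3*(0*(2*g)) = 3*0 = 0)
l(m, R) = (-6 + R)/(2*m) (l(m, R) = (R + (-5 - 1*1))/(m + m) = (R + (-5 - 1))/((2*m)) = (R - 6)*(1/(2*m)) = (-6 + R)*(1/(2*m)) = (-6 + R)/(2*m))
(X(k(19)) + l(-1460, 1015)) - 1715787 = (-644 + (½)*(-6 + 1015)/(-1460)) - 1715787 = (-644 + (½)*(-1/1460)*1009) - 1715787 = (-644 - 1009/2920) - 1715787 = -1881489/2920 - 1715787 = -5011979529/2920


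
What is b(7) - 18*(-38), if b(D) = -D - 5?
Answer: 672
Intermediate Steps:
b(D) = -5 - D
b(7) - 18*(-38) = (-5 - 1*7) - 18*(-38) = (-5 - 7) + 684 = -12 + 684 = 672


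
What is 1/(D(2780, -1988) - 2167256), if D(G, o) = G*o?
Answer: -1/7693896 ≈ -1.2997e-7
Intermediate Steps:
1/(D(2780, -1988) - 2167256) = 1/(2780*(-1988) - 2167256) = 1/(-5526640 - 2167256) = 1/(-7693896) = -1/7693896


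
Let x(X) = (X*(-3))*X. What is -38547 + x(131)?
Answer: -90030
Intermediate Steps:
x(X) = -3*X**2 (x(X) = (-3*X)*X = -3*X**2)
-38547 + x(131) = -38547 - 3*131**2 = -38547 - 3*17161 = -38547 - 51483 = -90030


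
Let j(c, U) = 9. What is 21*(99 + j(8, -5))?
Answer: 2268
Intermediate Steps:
21*(99 + j(8, -5)) = 21*(99 + 9) = 21*108 = 2268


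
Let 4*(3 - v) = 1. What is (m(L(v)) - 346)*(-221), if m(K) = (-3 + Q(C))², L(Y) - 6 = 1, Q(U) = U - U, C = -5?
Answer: 74477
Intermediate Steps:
Q(U) = 0
v = 11/4 (v = 3 - ¼*1 = 3 - ¼ = 11/4 ≈ 2.7500)
L(Y) = 7 (L(Y) = 6 + 1 = 7)
m(K) = 9 (m(K) = (-3 + 0)² = (-3)² = 9)
(m(L(v)) - 346)*(-221) = (9 - 346)*(-221) = -337*(-221) = 74477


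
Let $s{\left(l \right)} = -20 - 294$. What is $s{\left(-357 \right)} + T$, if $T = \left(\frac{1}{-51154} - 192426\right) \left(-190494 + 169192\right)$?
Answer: $\frac{104841615121677}{25577} \approx 4.0991 \cdot 10^{9}$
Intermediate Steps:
$s{\left(l \right)} = -314$ ($s{\left(l \right)} = -20 - 294 = -314$)
$T = \frac{104841623152855}{25577}$ ($T = \left(- \frac{1}{51154} - 192426\right) \left(-21302\right) = \left(- \frac{9843359605}{51154}\right) \left(-21302\right) = \frac{104841623152855}{25577} \approx 4.0991 \cdot 10^{9}$)
$s{\left(-357 \right)} + T = -314 + \frac{104841623152855}{25577} = \frac{104841615121677}{25577}$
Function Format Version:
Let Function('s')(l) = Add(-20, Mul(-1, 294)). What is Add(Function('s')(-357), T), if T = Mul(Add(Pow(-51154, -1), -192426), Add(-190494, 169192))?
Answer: Rational(104841615121677, 25577) ≈ 4.0991e+9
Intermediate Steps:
Function('s')(l) = -314 (Function('s')(l) = Add(-20, -294) = -314)
T = Rational(104841623152855, 25577) (T = Mul(Add(Rational(-1, 51154), -192426), -21302) = Mul(Rational(-9843359605, 51154), -21302) = Rational(104841623152855, 25577) ≈ 4.0991e+9)
Add(Function('s')(-357), T) = Add(-314, Rational(104841623152855, 25577)) = Rational(104841615121677, 25577)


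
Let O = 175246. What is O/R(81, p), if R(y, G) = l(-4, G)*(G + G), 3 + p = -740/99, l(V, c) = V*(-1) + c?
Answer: 858793023/664717 ≈ 1292.0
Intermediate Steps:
l(V, c) = c - V (l(V, c) = -V + c = c - V)
p = -1037/99 (p = -3 - 740/99 = -1037/99 ≈ -10.475)
R(y, G) = 2*G*(4 + G) (R(y, G) = (G - 1*(-4))*(G + G) = (G + 4)*(2*G) = (4 + G)*(2*G) = 2*G*(4 + G))
O/R(81, p) = 175246/((2*(-1037/99)*(4 - 1037/99))) = 175246/((2*(-1037/99)*(-641/99))) = 175246/(1329434/9801) = 175246*(9801/1329434) = 858793023/664717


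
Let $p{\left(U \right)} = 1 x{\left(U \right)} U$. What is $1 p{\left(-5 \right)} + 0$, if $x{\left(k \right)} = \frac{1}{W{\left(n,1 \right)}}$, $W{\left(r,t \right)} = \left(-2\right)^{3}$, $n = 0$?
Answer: $\frac{5}{8} \approx 0.625$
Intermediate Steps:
$W{\left(r,t \right)} = -8$
$x{\left(k \right)} = - \frac{1}{8}$ ($x{\left(k \right)} = \frac{1}{-8} = - \frac{1}{8}$)
$p{\left(U \right)} = - \frac{U}{8}$ ($p{\left(U \right)} = 1 \left(- \frac{1}{8}\right) U = - \frac{U}{8}$)
$1 p{\left(-5 \right)} + 0 = 1 \left(\left(- \frac{1}{8}\right) \left(-5\right)\right) + 0 = 1 \cdot \frac{5}{8} + 0 = \frac{5}{8} + 0 = \frac{5}{8}$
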